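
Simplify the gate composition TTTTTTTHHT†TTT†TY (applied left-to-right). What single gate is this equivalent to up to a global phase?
Y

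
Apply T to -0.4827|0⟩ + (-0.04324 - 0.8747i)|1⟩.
-0.4827|0⟩ + (0.5879 - 0.6491i)|1⟩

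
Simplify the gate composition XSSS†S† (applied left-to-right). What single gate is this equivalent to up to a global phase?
X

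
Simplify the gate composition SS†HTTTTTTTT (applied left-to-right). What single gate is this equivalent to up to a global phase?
H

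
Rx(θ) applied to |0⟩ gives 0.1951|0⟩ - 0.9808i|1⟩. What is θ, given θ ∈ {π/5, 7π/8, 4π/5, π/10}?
7π/8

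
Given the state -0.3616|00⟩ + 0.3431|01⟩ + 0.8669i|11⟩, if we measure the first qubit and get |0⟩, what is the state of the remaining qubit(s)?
-0.7254|0⟩ + 0.6883|1⟩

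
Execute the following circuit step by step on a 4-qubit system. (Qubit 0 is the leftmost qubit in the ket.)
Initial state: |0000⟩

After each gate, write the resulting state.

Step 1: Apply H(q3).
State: 1/√2|0000⟩ + 1/√2|0001⟩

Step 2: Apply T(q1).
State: 1/√2|0000⟩ + 1/√2|0001⟩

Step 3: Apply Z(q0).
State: 1/√2|0000⟩ + 1/√2|0001⟩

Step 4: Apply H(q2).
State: 1/2|0000⟩ + 1/2|0001⟩ + 1/2|0010⟩ + 1/2|0011⟩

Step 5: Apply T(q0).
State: 1/2|0000⟩ + 1/2|0001⟩ + 1/2|0010⟩ + 1/2|0011⟩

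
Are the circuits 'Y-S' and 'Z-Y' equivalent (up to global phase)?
No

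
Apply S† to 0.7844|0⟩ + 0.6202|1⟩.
0.7844|0⟩ - 0.6202i|1⟩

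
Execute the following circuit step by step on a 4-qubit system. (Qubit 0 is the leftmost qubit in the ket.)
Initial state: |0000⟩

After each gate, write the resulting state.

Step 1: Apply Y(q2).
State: i|0010⟩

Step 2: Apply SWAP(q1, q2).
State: i|0100⟩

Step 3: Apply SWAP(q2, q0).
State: i|0100⟩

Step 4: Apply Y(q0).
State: -|1100⟩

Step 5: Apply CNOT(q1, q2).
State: -|1110⟩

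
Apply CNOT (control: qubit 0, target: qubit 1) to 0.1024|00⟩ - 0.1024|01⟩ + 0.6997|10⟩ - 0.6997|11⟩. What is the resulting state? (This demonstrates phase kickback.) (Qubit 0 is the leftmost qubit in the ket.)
0.1024|00⟩ - 0.1024|01⟩ - 0.6997|10⟩ + 0.6997|11⟩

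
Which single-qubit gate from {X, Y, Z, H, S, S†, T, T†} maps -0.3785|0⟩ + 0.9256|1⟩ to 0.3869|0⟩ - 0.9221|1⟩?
H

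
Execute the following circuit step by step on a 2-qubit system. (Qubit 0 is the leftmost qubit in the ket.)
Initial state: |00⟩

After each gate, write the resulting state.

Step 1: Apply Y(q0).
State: i|10⟩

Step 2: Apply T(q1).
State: i|10⟩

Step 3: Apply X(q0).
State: i|00⟩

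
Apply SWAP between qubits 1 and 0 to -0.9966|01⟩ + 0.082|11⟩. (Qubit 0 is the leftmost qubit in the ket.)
-0.9966|10⟩ + 0.082|11⟩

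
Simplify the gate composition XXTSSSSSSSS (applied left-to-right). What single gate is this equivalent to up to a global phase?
T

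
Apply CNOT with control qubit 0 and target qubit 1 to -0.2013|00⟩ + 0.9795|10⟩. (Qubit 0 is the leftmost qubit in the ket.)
-0.2013|00⟩ + 0.9795|11⟩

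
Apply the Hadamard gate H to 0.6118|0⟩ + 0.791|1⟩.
0.9919|0⟩ - 0.1267|1⟩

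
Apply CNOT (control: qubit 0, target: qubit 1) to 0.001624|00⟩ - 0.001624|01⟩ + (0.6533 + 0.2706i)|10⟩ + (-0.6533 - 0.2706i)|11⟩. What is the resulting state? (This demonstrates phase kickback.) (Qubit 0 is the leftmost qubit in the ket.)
0.001624|00⟩ - 0.001624|01⟩ + (-0.6533 - 0.2706i)|10⟩ + (0.6533 + 0.2706i)|11⟩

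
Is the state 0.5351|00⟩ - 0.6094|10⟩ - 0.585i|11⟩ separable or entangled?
Entangled

Writing the state as a|00⟩ + b|01⟩ + c|10⟩ + d|11⟩, it is a product state iff ad − bc = 0.
Here (a, b, c, d) = (0.5351, 0, -0.6094, -0.585i): ad − bc = (0.5351)(-0.585i) − (0)(-0.6094) = -0.313i ≠ 0, so the state is entangled.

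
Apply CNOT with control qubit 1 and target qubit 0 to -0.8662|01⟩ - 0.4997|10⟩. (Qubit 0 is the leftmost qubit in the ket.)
-0.4997|10⟩ - 0.8662|11⟩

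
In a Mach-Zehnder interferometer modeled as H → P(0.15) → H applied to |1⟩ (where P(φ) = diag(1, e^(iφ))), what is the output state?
(0.005614 - 0.07472i)|0⟩ + (0.9944 + 0.07472i)|1⟩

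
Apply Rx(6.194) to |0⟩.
-0.999|0⟩ - 0.04458i|1⟩

Rx(6.194) = [[cos(θ/2), −i·sin(θ/2)], [−i·sin(θ/2), cos(θ/2)]]; θ = 6.194, cos(θ/2) ≈ -0.999006, sin(θ/2) ≈ 0.0445779.
With a = amp(|0⟩) = 1 and b = amp(|1⟩) = 0:
new amp(|0⟩) = (-0.999006)·a + (-0.0445779i)·b = -0.999
new amp(|1⟩) = (-0.0445779i)·a + (-0.999006)·b = -0.04458i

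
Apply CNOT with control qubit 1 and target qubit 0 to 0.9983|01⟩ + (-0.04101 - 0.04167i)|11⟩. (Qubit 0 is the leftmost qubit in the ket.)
(-0.04101 - 0.04167i)|01⟩ + 0.9983|11⟩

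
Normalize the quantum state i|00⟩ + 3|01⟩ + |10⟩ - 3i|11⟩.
0.2236i|00⟩ + 0.6708|01⟩ + 0.2236|10⟩ - 0.6708i|11⟩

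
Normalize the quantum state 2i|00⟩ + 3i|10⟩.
0.5547i|00⟩ + 0.8321i|10⟩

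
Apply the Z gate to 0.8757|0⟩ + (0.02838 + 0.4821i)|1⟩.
0.8757|0⟩ + (-0.02838 - 0.4821i)|1⟩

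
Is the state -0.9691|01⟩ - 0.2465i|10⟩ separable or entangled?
Entangled

Writing the state as a|00⟩ + b|01⟩ + c|10⟩ + d|11⟩, it is a product state iff ad − bc = 0.
Here (a, b, c, d) = (0, -0.9691, -0.2465i, 0): ad − bc = (0)(0) − (-0.9691)(-0.2465i) = -0.2389i ≠ 0, so the state is entangled.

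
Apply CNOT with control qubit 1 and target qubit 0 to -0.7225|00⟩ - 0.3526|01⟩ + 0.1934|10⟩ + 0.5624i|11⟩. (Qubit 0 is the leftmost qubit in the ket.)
-0.7225|00⟩ + 0.5624i|01⟩ + 0.1934|10⟩ - 0.3526|11⟩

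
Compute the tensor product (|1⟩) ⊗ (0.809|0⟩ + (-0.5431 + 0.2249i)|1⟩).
0.809|10⟩ + (-0.5431 + 0.2249i)|11⟩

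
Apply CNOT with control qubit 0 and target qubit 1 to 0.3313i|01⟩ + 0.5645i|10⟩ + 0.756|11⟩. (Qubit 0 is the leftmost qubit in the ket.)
0.3313i|01⟩ + 0.756|10⟩ + 0.5645i|11⟩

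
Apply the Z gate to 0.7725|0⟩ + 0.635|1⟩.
0.7725|0⟩ - 0.635|1⟩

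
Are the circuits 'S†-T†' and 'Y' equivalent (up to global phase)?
No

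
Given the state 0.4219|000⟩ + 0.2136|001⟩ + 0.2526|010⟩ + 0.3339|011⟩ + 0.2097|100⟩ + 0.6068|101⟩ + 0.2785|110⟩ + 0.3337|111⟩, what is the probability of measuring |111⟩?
0.1114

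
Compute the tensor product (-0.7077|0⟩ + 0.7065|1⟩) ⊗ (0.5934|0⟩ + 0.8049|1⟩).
-0.4199|00⟩ - 0.5696|01⟩ + 0.4192|10⟩ + 0.5687|11⟩

amp(|b₁b₂…⟩) = product of the factor amplitudes for bits b₁, b₂, …; only kets whose every factor amplitude is nonzero survive.
|00⟩: (-0.7077)(0.5934) = -0.4199
|01⟩: (-0.7077)(0.8049) = -0.5696
|10⟩: (0.7065)(0.5934) = 0.4192
|11⟩: (0.7065)(0.8049) = 0.5687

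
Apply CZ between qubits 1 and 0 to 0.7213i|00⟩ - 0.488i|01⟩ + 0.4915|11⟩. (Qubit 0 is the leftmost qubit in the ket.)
0.7213i|00⟩ - 0.488i|01⟩ - 0.4915|11⟩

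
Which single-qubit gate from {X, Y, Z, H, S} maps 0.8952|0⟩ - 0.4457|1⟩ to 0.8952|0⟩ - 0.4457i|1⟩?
S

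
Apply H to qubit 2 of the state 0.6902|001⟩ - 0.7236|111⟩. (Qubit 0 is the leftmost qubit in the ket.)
0.488|000⟩ - 0.488|001⟩ - 0.5117|110⟩ + 0.5117|111⟩

H on qubit 2 mixes each pair of kets that differ only in qubit 2: amplitudes (a, b) of (|…0…⟩, |…1…⟩) become ((a + b)/√2, (a − b)/√2). Kets absent from the input have amplitude 0.
(|000⟩, |001⟩): (a, b) = (0, 0.6902) → (0.488, -0.488)
(|110⟩, |111⟩): (a, b) = (0, -0.7236) → (-0.5117, 0.5117)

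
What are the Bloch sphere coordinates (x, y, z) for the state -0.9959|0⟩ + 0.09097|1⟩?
(-0.1812, 0, 0.9835)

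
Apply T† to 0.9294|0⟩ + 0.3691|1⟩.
0.9294|0⟩ + (0.261 - 0.261i)|1⟩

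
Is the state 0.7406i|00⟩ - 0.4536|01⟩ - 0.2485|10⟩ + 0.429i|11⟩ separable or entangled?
Entangled

Writing the state as a|00⟩ + b|01⟩ + c|10⟩ + d|11⟩, it is a product state iff ad − bc = 0.
Here (a, b, c, d) = (0.7406i, -0.4536, -0.2485, 0.429i): ad − bc = (0.7406i)(0.429i) − (-0.4536)(-0.2485) = -0.4304 ≠ 0, so the state is entangled.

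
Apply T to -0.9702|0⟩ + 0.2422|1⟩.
-0.9702|0⟩ + (0.1713 + 0.1713i)|1⟩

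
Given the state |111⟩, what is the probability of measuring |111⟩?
1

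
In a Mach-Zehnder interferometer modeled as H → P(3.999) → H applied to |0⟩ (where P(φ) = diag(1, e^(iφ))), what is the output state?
(0.1728 - 0.3781i)|0⟩ + (0.8272 + 0.3781i)|1⟩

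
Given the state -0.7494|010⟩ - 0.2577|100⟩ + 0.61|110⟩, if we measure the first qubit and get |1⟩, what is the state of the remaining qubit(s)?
-0.3892|00⟩ + 0.9212|10⟩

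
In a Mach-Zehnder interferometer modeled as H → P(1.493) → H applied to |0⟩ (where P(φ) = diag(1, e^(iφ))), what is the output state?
(0.5389 + 0.4985i)|0⟩ + (0.4611 - 0.4985i)|1⟩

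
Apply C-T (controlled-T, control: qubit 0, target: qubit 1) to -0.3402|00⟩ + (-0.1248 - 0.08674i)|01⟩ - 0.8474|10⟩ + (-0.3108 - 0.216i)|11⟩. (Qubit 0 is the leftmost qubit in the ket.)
-0.3402|00⟩ + (-0.1248 - 0.08674i)|01⟩ - 0.8474|10⟩ + (-0.06703 - 0.3725i)|11⟩

C-T leaves the control-|0⟩ kets |00⟩, |01⟩ unchanged and applies T to qubit 1 on the control-|1⟩ pair (|10⟩, |11⟩).
T = [[1, 0], [0, (1/√2 + (1/√2)i)]].
With a = amp(|10⟩) = -0.8474 and b = amp(|11⟩) = (-0.3108 - 0.216i):
new amp(|10⟩) = (1)·a = -0.8474
new amp(|11⟩) = (1/√2 + (1/√2)i)·b = (-0.06703 - 0.3725i)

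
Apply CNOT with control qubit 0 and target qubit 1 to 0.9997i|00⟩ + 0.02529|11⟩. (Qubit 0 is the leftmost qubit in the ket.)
0.9997i|00⟩ + 0.02529|10⟩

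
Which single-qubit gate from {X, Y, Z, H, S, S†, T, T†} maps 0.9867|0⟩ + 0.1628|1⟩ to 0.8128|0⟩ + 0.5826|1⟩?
H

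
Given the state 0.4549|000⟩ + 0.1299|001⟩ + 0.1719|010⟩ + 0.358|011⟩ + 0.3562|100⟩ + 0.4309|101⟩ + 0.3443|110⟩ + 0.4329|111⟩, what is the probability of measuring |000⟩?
0.2069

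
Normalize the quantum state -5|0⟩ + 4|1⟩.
-0.7809|0⟩ + 0.6247|1⟩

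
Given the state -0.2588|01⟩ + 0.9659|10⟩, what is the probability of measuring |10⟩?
0.933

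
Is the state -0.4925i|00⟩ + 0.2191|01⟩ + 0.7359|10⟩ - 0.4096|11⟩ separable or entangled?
Entangled

Writing the state as a|00⟩ + b|01⟩ + c|10⟩ + d|11⟩, it is a product state iff ad − bc = 0.
Here (a, b, c, d) = (-0.4925i, 0.2191, 0.7359, -0.4096): ad − bc = (-0.4925i)(-0.4096) − (0.2191)(0.7359) = (-0.1612 + 0.2017i) ≠ 0, so the state is entangled.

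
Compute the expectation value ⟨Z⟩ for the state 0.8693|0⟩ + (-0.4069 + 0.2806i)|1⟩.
0.5114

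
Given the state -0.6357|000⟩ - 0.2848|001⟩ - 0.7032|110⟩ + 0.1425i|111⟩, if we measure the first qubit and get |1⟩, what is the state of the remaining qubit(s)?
-0.9801|10⟩ + 0.1986i|11⟩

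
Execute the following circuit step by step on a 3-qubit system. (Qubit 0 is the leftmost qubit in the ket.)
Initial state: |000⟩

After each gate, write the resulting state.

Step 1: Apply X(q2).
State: |001⟩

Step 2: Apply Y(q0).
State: i|101⟩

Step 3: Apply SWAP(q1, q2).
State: i|110⟩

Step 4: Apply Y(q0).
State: |010⟩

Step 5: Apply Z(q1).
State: -|010⟩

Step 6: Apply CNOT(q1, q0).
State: -|110⟩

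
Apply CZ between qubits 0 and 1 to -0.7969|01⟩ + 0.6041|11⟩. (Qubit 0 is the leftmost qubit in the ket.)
-0.7969|01⟩ - 0.6041|11⟩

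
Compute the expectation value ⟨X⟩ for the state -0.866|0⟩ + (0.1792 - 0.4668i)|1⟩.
-0.3104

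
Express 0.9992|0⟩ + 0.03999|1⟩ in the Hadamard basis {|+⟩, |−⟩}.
0.7348|+⟩ + 0.6783|−⟩

With |ψ⟩ = α|0⟩ + β|1⟩, the Hadamard-basis coefficients are ⟨+|ψ⟩ = (α + β)/√2 and ⟨−|ψ⟩ = (α − β)/√2.
Here α = 0.9992, β = 0.03999: (α + β)/√2 = 0.7348, (α − β)/√2 = 0.6783.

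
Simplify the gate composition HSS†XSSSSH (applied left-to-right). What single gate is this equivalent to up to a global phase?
Z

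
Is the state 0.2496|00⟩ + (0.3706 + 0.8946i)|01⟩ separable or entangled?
Separable

Writing the state as a|00⟩ + b|01⟩ + c|10⟩ + d|11⟩, it is a product state iff ad − bc = 0.
Here (a, b, c, d) = (0.2496, (0.3706 + 0.8946i), 0, 0): ad − bc = (0.2496)(0) − (0.3706 + 0.8946i)(0) = 0, so the state is separable.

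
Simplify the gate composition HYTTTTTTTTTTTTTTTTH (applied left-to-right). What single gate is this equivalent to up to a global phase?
Y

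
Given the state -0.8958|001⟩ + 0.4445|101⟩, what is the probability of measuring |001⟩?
0.8025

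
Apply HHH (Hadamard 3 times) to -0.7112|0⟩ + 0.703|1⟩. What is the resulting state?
-0.005798|0⟩ - |1⟩

H² = I, so H^3 = H: a single Hadamard. With (a, b) = (-0.7112, 0.703), H gives ((a + b)/√2, (a − b)/√2) = (-0.005798, -1).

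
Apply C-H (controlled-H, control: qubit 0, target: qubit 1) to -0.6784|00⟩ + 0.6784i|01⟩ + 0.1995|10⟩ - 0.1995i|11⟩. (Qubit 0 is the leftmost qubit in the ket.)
-0.6784|00⟩ + 0.6784i|01⟩ + (0.1411 - 0.1411i)|10⟩ + (0.1411 + 0.1411i)|11⟩

C-H leaves the control-|0⟩ kets |00⟩, |01⟩ unchanged and applies H to qubit 1 on the control-|1⟩ pair (|10⟩, |11⟩).
H = [[1/√2, 1/√2], [1/√2, -1/√2]].
With a = amp(|10⟩) = 0.1995 and b = amp(|11⟩) = -0.1995i:
new amp(|10⟩) = (1/√2)·a + (1/√2)·b = (0.1411 - 0.1411i)
new amp(|11⟩) = (1/√2)·a + (-1/√2)·b = (0.1411 + 0.1411i)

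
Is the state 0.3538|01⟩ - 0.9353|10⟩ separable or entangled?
Entangled

Writing the state as a|00⟩ + b|01⟩ + c|10⟩ + d|11⟩, it is a product state iff ad − bc = 0.
Here (a, b, c, d) = (0, 0.3538, -0.9353, 0): ad − bc = (0)(0) − (0.3538)(-0.9353) = 0.3309 ≠ 0, so the state is entangled.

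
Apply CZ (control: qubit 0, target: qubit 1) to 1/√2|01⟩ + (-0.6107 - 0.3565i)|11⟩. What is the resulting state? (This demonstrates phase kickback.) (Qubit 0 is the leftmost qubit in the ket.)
1/√2|01⟩ + (0.6107 + 0.3565i)|11⟩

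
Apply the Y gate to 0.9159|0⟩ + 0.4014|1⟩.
-0.4014i|0⟩ + 0.9159i|1⟩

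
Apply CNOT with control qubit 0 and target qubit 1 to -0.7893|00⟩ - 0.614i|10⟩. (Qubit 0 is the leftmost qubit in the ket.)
-0.7893|00⟩ - 0.614i|11⟩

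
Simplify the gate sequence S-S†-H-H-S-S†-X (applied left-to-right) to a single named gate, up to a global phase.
X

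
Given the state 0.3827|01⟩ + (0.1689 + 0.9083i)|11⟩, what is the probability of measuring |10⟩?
0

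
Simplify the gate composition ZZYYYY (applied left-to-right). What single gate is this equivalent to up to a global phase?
I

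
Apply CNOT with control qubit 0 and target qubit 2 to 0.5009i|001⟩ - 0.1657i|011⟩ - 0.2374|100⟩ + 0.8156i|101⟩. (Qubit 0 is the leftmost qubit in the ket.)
0.5009i|001⟩ - 0.1657i|011⟩ + 0.8156i|100⟩ - 0.2374|101⟩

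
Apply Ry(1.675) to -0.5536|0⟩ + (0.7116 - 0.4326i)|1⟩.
(-0.8992 + 0.3214i)|0⟩ + (0.06498 - 0.2895i)|1⟩

Ry(1.675) = [[cos(θ/2), −sin(θ/2)], [sin(θ/2), cos(θ/2)]]; θ = 1.675, cos(θ/2) ≈ 0.669322, sin(θ/2) ≈ 0.742972.
With a = amp(|0⟩) = -0.5536 and b = amp(|1⟩) = (0.7116 - 0.4326i):
new amp(|0⟩) = (0.669322)·a + (-0.742972)·b = (-0.8992 + 0.3214i)
new amp(|1⟩) = (0.742972)·a + (0.669322)·b = (0.06498 - 0.2895i)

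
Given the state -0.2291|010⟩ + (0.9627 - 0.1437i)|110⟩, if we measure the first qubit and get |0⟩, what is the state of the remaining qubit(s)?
-|10⟩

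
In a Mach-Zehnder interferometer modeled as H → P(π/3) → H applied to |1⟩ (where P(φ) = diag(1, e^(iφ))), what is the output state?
(0.25 - 0.433i)|0⟩ + (0.75 + 0.433i)|1⟩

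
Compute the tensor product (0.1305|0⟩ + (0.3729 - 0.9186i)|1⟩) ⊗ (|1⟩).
0.1305|01⟩ + (0.3729 - 0.9186i)|11⟩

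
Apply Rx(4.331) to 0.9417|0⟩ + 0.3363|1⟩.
(-0.5276 - 0.2786i)|0⟩ + (-0.1884 - 0.78i)|1⟩

Rx(4.331) = [[cos(θ/2), −i·sin(θ/2)], [−i·sin(θ/2), cos(θ/2)]]; θ = 4.331, cos(θ/2) ≈ -0.560263, sin(θ/2) ≈ 0.828315.
With a = amp(|0⟩) = 0.9417 and b = amp(|1⟩) = 0.3363:
new amp(|0⟩) = (-0.560263)·a + (-0.828315i)·b = (-0.5276 - 0.2786i)
new amp(|1⟩) = (-0.828315i)·a + (-0.560263)·b = (-0.1884 - 0.78i)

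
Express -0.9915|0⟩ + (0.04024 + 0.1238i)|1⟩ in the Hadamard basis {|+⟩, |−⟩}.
(-0.6726 + 0.08754i)|+⟩ + (-0.7296 - 0.08754i)|−⟩

With |ψ⟩ = α|0⟩ + β|1⟩, the Hadamard-basis coefficients are ⟨+|ψ⟩ = (α + β)/√2 and ⟨−|ψ⟩ = (α − β)/√2.
Here α = -0.9915, β = (0.04024 + 0.1238i): (α + β)/√2 = (-0.6726 + 0.08754i), (α − β)/√2 = (-0.7296 - 0.08754i).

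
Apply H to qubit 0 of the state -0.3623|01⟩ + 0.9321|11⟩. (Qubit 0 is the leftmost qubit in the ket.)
0.4029|01⟩ - 0.9153|11⟩

H on qubit 0 mixes each pair of kets that differ only in qubit 0: amplitudes (a, b) of (|…0…⟩, |…1…⟩) become ((a + b)/√2, (a − b)/√2). Kets absent from the input have amplitude 0.
(|01⟩, |11⟩): (a, b) = (-0.3623, 0.9321) → (0.4029, -0.9153)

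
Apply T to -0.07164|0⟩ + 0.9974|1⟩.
-0.07164|0⟩ + (0.7053 + 0.7053i)|1⟩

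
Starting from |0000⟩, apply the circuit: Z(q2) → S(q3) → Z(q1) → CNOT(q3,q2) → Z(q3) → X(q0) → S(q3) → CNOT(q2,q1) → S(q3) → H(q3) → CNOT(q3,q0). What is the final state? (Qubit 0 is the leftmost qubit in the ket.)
1/√2|0001⟩ + 1/√2|1000⟩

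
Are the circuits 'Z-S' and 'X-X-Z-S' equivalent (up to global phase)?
Yes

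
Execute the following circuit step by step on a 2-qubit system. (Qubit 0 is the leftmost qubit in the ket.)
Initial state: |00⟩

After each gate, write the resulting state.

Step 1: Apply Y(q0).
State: i|10⟩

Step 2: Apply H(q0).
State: (1/√2)i|00⟩ - (1/√2)i|10⟩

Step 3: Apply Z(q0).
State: (1/√2)i|00⟩ + (1/√2)i|10⟩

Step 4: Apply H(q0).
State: i|00⟩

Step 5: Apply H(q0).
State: (1/√2)i|00⟩ + (1/√2)i|10⟩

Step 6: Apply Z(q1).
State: (1/√2)i|00⟩ + (1/√2)i|10⟩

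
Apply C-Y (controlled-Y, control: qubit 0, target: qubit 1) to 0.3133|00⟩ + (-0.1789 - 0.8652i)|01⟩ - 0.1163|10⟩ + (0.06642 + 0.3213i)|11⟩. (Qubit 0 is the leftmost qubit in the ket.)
0.3133|00⟩ + (-0.1789 - 0.8652i)|01⟩ + (0.3213 - 0.06642i)|10⟩ - 0.1163i|11⟩

C-Y leaves the control-|0⟩ kets |00⟩, |01⟩ unchanged and applies Y to qubit 1 on the control-|1⟩ pair (|10⟩, |11⟩).
Y = [[0, -i], [i, 0]].
With a = amp(|10⟩) = -0.1163 and b = amp(|11⟩) = (0.06642 + 0.3213i):
new amp(|10⟩) = (-i)·b = (0.3213 - 0.06642i)
new amp(|11⟩) = (i)·a = -0.1163i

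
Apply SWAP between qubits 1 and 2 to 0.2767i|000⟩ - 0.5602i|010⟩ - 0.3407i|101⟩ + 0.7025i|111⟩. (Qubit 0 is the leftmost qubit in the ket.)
0.2767i|000⟩ - 0.5602i|001⟩ - 0.3407i|110⟩ + 0.7025i|111⟩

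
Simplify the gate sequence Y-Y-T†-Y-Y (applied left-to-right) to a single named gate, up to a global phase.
T†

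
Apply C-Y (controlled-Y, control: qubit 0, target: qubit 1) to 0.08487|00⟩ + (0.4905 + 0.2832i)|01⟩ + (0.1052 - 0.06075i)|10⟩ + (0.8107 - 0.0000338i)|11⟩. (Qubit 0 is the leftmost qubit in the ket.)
0.08487|00⟩ + (0.4905 + 0.2832i)|01⟩ + (-0.0000338 - 0.8107i)|10⟩ + (0.06075 + 0.1052i)|11⟩

C-Y leaves the control-|0⟩ kets |00⟩, |01⟩ unchanged and applies Y to qubit 1 on the control-|1⟩ pair (|10⟩, |11⟩).
Y = [[0, -i], [i, 0]].
With a = amp(|10⟩) = (0.1052 - 0.06075i) and b = amp(|11⟩) = (0.8107 - 0.0000338i):
new amp(|10⟩) = (-i)·b = (-0.0000338 - 0.8107i)
new amp(|11⟩) = (i)·a = (0.06075 + 0.1052i)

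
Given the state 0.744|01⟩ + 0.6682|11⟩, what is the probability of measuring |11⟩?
0.4465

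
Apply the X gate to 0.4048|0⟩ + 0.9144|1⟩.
0.9144|0⟩ + 0.4048|1⟩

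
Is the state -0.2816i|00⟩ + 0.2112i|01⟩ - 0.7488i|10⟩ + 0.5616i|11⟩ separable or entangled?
Separable

Writing the state as a|00⟩ + b|01⟩ + c|10⟩ + d|11⟩, it is a product state iff ad − bc = 0.
Here (a, b, c, d) = (-0.2816i, 0.2112i, -0.7488i, 0.5616i): ad − bc = (-0.2816i)(0.5616i) − (0.2112i)(-0.7488i) = 0, so the state is separable.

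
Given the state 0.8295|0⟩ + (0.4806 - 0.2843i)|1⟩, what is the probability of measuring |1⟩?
0.3118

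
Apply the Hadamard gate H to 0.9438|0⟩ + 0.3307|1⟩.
0.9012|0⟩ + 0.4335|1⟩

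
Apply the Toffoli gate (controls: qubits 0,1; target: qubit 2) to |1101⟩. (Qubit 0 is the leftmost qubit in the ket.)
|1111⟩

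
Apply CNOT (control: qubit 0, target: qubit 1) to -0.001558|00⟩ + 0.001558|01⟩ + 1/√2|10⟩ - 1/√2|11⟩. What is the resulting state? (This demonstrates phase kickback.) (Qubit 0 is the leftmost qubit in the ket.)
-0.001558|00⟩ + 0.001558|01⟩ - 1/√2|10⟩ + 1/√2|11⟩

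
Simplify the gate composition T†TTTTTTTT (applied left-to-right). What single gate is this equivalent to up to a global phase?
T†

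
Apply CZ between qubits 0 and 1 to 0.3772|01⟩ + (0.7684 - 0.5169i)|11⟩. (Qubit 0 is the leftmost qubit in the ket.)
0.3772|01⟩ + (-0.7684 + 0.5169i)|11⟩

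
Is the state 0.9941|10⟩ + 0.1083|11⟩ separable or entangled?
Separable

Writing the state as a|00⟩ + b|01⟩ + c|10⟩ + d|11⟩, it is a product state iff ad − bc = 0.
Here (a, b, c, d) = (0, 0, 0.9941, 0.1083): ad − bc = (0)(0.1083) − (0)(0.9941) = 0, so the state is separable.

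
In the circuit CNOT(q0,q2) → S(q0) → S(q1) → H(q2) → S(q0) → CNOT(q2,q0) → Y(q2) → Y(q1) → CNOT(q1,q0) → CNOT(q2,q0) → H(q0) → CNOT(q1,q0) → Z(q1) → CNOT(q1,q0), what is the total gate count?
14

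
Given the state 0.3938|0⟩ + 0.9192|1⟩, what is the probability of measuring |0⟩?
0.1551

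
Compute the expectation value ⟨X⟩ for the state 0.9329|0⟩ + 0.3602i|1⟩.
0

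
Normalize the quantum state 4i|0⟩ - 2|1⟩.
0.8944i|0⟩ - 1/√5|1⟩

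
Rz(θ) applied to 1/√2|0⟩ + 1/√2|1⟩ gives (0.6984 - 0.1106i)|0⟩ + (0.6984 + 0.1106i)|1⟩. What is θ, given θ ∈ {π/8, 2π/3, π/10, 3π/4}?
π/10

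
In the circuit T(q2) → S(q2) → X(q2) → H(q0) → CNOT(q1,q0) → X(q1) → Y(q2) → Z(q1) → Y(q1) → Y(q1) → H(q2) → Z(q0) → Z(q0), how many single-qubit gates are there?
12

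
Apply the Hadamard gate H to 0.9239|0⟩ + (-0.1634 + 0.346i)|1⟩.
(0.5378 + 0.2447i)|0⟩ + (0.7688 - 0.2447i)|1⟩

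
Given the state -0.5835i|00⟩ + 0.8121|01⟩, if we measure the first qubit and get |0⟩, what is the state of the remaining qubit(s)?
-0.5835i|0⟩ + 0.8121|1⟩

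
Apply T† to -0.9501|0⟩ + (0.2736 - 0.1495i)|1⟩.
-0.9501|0⟩ + (0.08775 - 0.2992i)|1⟩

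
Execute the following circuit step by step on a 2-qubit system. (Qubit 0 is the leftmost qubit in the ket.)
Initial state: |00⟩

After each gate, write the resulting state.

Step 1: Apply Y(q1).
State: i|01⟩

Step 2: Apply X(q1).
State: i|00⟩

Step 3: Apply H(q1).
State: (1/√2)i|00⟩ + (1/√2)i|01⟩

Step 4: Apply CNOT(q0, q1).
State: (1/√2)i|00⟩ + (1/√2)i|01⟩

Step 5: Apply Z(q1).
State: (1/√2)i|00⟩ - (1/√2)i|01⟩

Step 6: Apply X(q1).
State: -(1/√2)i|00⟩ + (1/√2)i|01⟩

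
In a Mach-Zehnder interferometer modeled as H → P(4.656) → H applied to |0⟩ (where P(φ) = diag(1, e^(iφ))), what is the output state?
(0.4718 - 0.4992i)|0⟩ + (0.5282 + 0.4992i)|1⟩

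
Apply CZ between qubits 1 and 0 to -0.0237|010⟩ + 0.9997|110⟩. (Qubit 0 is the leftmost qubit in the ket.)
-0.0237|010⟩ - 0.9997|110⟩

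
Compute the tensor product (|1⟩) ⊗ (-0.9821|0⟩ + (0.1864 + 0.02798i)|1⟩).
-0.9821|10⟩ + (0.1864 + 0.02798i)|11⟩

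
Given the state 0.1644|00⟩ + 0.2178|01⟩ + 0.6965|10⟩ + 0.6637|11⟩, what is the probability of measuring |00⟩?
0.02703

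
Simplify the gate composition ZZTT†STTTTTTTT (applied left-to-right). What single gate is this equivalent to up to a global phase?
S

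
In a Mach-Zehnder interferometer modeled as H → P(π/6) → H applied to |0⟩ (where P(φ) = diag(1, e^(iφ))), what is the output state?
(0.933 + 0.25i)|0⟩ + (0.06699 - 0.25i)|1⟩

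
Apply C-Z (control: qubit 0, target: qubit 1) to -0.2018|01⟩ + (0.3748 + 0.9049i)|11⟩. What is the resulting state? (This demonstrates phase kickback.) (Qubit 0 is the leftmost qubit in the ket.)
-0.2018|01⟩ + (-0.3748 - 0.9049i)|11⟩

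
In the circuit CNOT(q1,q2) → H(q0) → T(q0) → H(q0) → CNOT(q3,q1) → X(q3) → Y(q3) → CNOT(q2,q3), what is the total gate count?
8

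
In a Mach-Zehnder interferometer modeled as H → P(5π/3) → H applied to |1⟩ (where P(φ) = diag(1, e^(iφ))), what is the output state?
(0.25 + 0.433i)|0⟩ + (0.75 - 0.433i)|1⟩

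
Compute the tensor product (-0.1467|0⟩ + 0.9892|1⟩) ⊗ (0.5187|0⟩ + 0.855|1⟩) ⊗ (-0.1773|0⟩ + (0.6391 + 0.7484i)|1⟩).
0.01349|000⟩ + (-0.04863 - 0.05695i)|001⟩ + 0.02224|010⟩ + (-0.08016 - 0.09387i)|011⟩ - 0.09097|100⟩ + (0.3279 + 0.384i)|101⟩ - 0.15|110⟩ + (0.5405 + 0.633i)|111⟩

amp(|b₁b₂…⟩) = product of the factor amplitudes for bits b₁, b₂, …; only kets whose every factor amplitude is nonzero survive.
|000⟩: (-0.1467)(0.5187)(-0.1773) = 0.01349
|001⟩: (-0.1467)(0.5187)(0.6391 + 0.7484i) = (-0.04863 - 0.05695i)
|010⟩: (-0.1467)(0.855)(-0.1773) = 0.02224
|011⟩: (-0.1467)(0.855)(0.6391 + 0.7484i) = (-0.08016 - 0.09387i)
|100⟩: (0.9892)(0.5187)(-0.1773) = -0.09097
|101⟩: (0.9892)(0.5187)(0.6391 + 0.7484i) = (0.3279 + 0.384i)
|110⟩: (0.9892)(0.855)(-0.1773) = -0.15
|111⟩: (0.9892)(0.855)(0.6391 + 0.7484i) = (0.5405 + 0.633i)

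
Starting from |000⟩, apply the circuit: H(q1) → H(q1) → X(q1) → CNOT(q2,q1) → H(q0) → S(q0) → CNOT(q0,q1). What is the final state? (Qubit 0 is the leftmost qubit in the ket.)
1/√2|010⟩ + (1/√2)i|100⟩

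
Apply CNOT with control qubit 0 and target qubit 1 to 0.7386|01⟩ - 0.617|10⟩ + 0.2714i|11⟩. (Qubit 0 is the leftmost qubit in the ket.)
0.7386|01⟩ + 0.2714i|10⟩ - 0.617|11⟩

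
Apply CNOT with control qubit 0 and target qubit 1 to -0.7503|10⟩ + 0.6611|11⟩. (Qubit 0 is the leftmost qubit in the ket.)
0.6611|10⟩ - 0.7503|11⟩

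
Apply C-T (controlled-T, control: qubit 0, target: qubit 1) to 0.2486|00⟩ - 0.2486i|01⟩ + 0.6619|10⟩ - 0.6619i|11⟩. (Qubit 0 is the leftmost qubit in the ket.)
0.2486|00⟩ - 0.2486i|01⟩ + 0.6619|10⟩ + (0.468 - 0.468i)|11⟩

C-T leaves the control-|0⟩ kets |00⟩, |01⟩ unchanged and applies T to qubit 1 on the control-|1⟩ pair (|10⟩, |11⟩).
T = [[1, 0], [0, (1/√2 + (1/√2)i)]].
With a = amp(|10⟩) = 0.6619 and b = amp(|11⟩) = -0.6619i:
new amp(|10⟩) = (1)·a = 0.6619
new amp(|11⟩) = (1/√2 + (1/√2)i)·b = (0.468 - 0.468i)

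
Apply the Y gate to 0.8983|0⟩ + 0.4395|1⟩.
-0.4395i|0⟩ + 0.8983i|1⟩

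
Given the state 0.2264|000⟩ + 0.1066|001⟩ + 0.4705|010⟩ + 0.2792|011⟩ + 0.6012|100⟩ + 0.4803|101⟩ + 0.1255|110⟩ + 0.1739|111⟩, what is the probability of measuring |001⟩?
0.01136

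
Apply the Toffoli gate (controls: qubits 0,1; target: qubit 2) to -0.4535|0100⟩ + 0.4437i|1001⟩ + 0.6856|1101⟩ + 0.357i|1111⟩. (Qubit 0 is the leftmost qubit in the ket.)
-0.4535|0100⟩ + 0.4437i|1001⟩ + 0.357i|1101⟩ + 0.6856|1111⟩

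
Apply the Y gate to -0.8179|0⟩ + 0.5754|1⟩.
-0.5754i|0⟩ - 0.8179i|1⟩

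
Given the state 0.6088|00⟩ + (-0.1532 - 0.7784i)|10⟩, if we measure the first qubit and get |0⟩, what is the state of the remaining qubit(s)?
|0⟩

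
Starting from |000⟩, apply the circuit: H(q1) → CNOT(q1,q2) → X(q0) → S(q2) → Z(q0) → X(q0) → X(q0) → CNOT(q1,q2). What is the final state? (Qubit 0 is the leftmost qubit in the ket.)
-1/√2|100⟩ - (1/√2)i|110⟩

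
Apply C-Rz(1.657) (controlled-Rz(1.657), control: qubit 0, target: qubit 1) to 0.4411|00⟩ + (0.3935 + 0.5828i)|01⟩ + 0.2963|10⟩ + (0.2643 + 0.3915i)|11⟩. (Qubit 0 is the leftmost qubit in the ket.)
0.4411|00⟩ + (0.3935 + 0.5828i)|01⟩ + (0.2003 - 0.2183i)|10⟩ + (-0.1098 + 0.4594i)|11⟩

C-Rz(1.657) leaves the control-|0⟩ kets |00⟩, |01⟩ unchanged and applies Rz(1.657) to qubit 1 on the control-|1⟩ pair (|10⟩, |11⟩).
Rz(1.657) = [[e^(−iθ/2), 0], [0, e^(iθ/2)]] with e^(±iθ/2) = cos(θ/2) ± i·sin(θ/2); θ = 1.657, cos(θ/2) ≈ 0.675982, sin(θ/2) ≈ 0.736918.
With a = amp(|10⟩) = 0.2963 and b = amp(|11⟩) = (0.2643 + 0.3915i):
new amp(|10⟩) = (0.675982 - 0.736918i)·a = (0.2003 - 0.2183i)
new amp(|11⟩) = (0.675982 + 0.736918i)·b = (-0.1098 + 0.4594i)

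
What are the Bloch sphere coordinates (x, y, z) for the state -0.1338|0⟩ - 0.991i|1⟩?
(0, 0.2652, -0.9642)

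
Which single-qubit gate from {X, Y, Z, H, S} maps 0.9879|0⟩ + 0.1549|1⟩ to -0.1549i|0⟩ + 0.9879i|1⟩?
Y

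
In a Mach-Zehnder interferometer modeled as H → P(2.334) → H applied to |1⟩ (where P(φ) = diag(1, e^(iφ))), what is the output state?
(0.8456 - 0.3613i)|0⟩ + (0.1544 + 0.3613i)|1⟩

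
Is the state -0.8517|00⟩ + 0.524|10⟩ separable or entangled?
Separable

Writing the state as a|00⟩ + b|01⟩ + c|10⟩ + d|11⟩, it is a product state iff ad − bc = 0.
Here (a, b, c, d) = (-0.8517, 0, 0.524, 0): ad − bc = (-0.8517)(0) − (0)(0.524) = 0, so the state is separable.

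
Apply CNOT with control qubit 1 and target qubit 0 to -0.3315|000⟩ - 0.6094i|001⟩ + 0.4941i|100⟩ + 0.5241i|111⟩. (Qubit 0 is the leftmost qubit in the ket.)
-0.3315|000⟩ - 0.6094i|001⟩ + 0.5241i|011⟩ + 0.4941i|100⟩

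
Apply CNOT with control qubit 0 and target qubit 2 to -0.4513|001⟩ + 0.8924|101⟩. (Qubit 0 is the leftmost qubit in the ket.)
-0.4513|001⟩ + 0.8924|100⟩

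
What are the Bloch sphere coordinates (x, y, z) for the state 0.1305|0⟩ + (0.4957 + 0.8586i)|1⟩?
(0.1294, 0.2241, -0.9659)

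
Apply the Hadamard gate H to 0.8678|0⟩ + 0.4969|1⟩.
0.965|0⟩ + 0.2623|1⟩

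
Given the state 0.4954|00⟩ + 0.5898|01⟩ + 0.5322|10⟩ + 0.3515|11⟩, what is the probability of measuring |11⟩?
0.1236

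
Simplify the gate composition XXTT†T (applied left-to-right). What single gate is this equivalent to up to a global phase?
T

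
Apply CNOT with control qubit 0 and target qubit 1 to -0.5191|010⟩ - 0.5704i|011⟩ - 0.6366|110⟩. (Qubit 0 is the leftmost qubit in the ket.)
-0.5191|010⟩ - 0.5704i|011⟩ - 0.6366|100⟩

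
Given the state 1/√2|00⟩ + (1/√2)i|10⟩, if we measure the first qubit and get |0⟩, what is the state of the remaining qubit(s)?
|0⟩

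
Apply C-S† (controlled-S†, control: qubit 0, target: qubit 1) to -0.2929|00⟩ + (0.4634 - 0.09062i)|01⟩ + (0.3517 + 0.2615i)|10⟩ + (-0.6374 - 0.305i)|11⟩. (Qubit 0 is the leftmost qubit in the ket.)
-0.2929|00⟩ + (0.4634 - 0.09062i)|01⟩ + (0.3517 + 0.2615i)|10⟩ + (-0.305 + 0.6374i)|11⟩

C-S† leaves the control-|0⟩ kets |00⟩, |01⟩ unchanged and applies S† to qubit 1 on the control-|1⟩ pair (|10⟩, |11⟩).
S† = [[1, 0], [0, -i]].
With a = amp(|10⟩) = (0.3517 + 0.2615i) and b = amp(|11⟩) = (-0.6374 - 0.305i):
new amp(|10⟩) = (1)·a = (0.3517 + 0.2615i)
new amp(|11⟩) = (-i)·b = (-0.305 + 0.6374i)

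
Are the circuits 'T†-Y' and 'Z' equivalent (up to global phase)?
No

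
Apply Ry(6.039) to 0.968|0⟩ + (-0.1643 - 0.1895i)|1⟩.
(-0.9408 + 0.02308i)|0⟩ + (0.281 + 0.1881i)|1⟩

Ry(6.039) = [[cos(θ/2), −sin(θ/2)], [sin(θ/2), cos(θ/2)]]; θ = 6.039, cos(θ/2) ≈ -0.992556, sin(θ/2) ≈ 0.12179.
With a = amp(|0⟩) = 0.968 and b = amp(|1⟩) = (-0.1643 - 0.1895i):
new amp(|0⟩) = (-0.992556)·a + (-0.12179)·b = (-0.9408 + 0.02308i)
new amp(|1⟩) = (0.12179)·a + (-0.992556)·b = (0.281 + 0.1881i)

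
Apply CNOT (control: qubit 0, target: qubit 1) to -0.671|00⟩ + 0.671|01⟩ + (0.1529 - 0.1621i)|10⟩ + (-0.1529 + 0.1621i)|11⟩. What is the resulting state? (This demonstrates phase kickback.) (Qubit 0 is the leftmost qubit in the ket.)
-0.671|00⟩ + 0.671|01⟩ + (-0.1529 + 0.1621i)|10⟩ + (0.1529 - 0.1621i)|11⟩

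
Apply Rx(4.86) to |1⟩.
-0.653i|0⟩ - 0.7573|1⟩

Rx(4.86) = [[cos(θ/2), −i·sin(θ/2)], [−i·sin(θ/2), cos(θ/2)]]; θ = 4.86, cos(θ/2) ≈ -0.757323, sin(θ/2) ≈ 0.653041.
With a = amp(|0⟩) = 0 and b = amp(|1⟩) = 1:
new amp(|0⟩) = (-0.757323)·a + (-0.653041i)·b = -0.653i
new amp(|1⟩) = (-0.653041i)·a + (-0.757323)·b = -0.7573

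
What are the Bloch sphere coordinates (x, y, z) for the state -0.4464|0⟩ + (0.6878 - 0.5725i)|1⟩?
(-0.6141, 0.5111, -0.6016)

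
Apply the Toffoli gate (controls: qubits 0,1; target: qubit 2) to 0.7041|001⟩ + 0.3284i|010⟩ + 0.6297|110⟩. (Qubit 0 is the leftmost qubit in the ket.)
0.7041|001⟩ + 0.3284i|010⟩ + 0.6297|111⟩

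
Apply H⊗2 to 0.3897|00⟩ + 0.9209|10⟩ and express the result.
0.6553|00⟩ + 0.6553|01⟩ - 0.2656|10⟩ - 0.2656|11⟩

H⊗2 gives amp(|y⟩) = (1/2) Σ_x (−1)^(x·y) amp(|x⟩), where x·y is the number of positions in which both x and y have a 1.
|00⟩: (0.3897 + 0.9209)/2 = 0.6553
|01⟩: (0.3897 + 0.9209)/2 = 0.6553
|10⟩: (0.3897 - 0.9209)/2 = -0.2656
|11⟩: (0.3897 - 0.9209)/2 = -0.2656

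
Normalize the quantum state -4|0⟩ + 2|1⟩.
-0.8944|0⟩ + 1/√5|1⟩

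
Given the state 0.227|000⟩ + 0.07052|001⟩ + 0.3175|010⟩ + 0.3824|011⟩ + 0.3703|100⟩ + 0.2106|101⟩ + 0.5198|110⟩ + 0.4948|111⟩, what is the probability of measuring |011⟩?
0.1462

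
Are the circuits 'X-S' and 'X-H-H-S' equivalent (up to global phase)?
Yes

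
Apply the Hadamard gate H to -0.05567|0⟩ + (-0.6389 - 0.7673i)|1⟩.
(-0.4911 - 0.5426i)|0⟩ + (0.4124 + 0.5426i)|1⟩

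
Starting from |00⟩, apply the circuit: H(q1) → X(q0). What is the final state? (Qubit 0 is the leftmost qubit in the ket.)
1/√2|10⟩ + 1/√2|11⟩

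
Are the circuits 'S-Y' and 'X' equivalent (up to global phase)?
No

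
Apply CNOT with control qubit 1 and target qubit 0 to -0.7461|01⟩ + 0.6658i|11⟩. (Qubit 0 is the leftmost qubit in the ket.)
0.6658i|01⟩ - 0.7461|11⟩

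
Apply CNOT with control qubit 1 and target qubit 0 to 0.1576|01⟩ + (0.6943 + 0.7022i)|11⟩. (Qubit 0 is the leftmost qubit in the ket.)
(0.6943 + 0.7022i)|01⟩ + 0.1576|11⟩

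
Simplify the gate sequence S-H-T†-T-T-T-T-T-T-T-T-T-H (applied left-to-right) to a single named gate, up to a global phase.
S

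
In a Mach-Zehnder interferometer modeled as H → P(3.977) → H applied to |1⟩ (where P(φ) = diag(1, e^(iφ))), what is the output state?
(0.8354 + 0.3708i)|0⟩ + (0.1646 - 0.3708i)|1⟩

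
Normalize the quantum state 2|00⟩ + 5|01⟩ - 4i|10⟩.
0.2981|00⟩ + 0.7454|01⟩ - 0.5963i|10⟩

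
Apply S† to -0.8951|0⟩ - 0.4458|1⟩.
-0.8951|0⟩ + 0.4458i|1⟩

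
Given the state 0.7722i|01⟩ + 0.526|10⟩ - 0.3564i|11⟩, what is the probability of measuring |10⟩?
0.2767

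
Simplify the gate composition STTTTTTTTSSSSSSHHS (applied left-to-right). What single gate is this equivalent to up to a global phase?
I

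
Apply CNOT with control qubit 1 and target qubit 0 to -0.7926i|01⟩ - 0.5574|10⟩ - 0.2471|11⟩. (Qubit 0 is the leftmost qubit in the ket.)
-0.2471|01⟩ - 0.5574|10⟩ - 0.7926i|11⟩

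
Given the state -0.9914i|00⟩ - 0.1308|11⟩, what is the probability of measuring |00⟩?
0.9829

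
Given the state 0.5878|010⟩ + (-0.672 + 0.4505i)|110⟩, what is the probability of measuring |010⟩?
0.3455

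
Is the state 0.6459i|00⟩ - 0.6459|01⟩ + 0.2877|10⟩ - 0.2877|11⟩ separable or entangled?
Entangled

Writing the state as a|00⟩ + b|01⟩ + c|10⟩ + d|11⟩, it is a product state iff ad − bc = 0.
Here (a, b, c, d) = (0.6459i, -0.6459, 0.2877, -0.2877): ad − bc = (0.6459i)(-0.2877) − (-0.6459)(0.2877) = (0.1858 - 0.1858i) ≠ 0, so the state is entangled.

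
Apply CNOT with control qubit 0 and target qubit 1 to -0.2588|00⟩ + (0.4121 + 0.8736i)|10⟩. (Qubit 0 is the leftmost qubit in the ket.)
-0.2588|00⟩ + (0.4121 + 0.8736i)|11⟩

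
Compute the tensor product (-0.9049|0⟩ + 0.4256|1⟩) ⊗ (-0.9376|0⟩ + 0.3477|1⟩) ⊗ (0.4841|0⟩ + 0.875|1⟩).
0.4107|000⟩ + 0.7424|001⟩ - 0.1523|010⟩ - 0.2753|011⟩ - 0.1932|100⟩ - 0.3492|101⟩ + 0.07164|110⟩ + 0.1295|111⟩

amp(|b₁b₂…⟩) = product of the factor amplitudes for bits b₁, b₂, …; only kets whose every factor amplitude is nonzero survive.
|000⟩: (-0.9049)(-0.9376)(0.4841) = 0.4107
|001⟩: (-0.9049)(-0.9376)(0.875) = 0.7424
|010⟩: (-0.9049)(0.3477)(0.4841) = -0.1523
|011⟩: (-0.9049)(0.3477)(0.875) = -0.2753
|100⟩: (0.4256)(-0.9376)(0.4841) = -0.1932
|101⟩: (0.4256)(-0.9376)(0.875) = -0.3492
|110⟩: (0.4256)(0.3477)(0.4841) = 0.07164
|111⟩: (0.4256)(0.3477)(0.875) = 0.1295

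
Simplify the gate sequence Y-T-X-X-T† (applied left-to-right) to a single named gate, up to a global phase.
Y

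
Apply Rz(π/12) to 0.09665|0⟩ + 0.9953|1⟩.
(0.09582 - 0.01262i)|0⟩ + (0.9868 + 0.1299i)|1⟩

Rz(π/12) = [[e^(−iθ/2), 0], [0, e^(iθ/2)]] with e^(±iθ/2) = cos(θ/2) ± i·sin(θ/2); θ = π/12, cos(θ/2) ≈ 0.991445, sin(θ/2) ≈ 0.130526.
With a = amp(|0⟩) = 0.09665 and b = amp(|1⟩) = 0.9953:
new amp(|0⟩) = (0.991445 - 0.130526i)·a = (0.09582 - 0.01262i)
new amp(|1⟩) = (0.991445 + 0.130526i)·b = (0.9868 + 0.1299i)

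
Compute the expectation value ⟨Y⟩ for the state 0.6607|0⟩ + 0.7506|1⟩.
0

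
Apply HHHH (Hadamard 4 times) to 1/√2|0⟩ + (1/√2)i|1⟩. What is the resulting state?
1/√2|0⟩ + (1/√2)i|1⟩

H² = I, so an even number of Hadamards cancels: H^4 = I and the state is unchanged.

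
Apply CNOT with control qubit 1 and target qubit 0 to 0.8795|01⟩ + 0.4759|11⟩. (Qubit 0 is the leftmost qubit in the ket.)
0.4759|01⟩ + 0.8795|11⟩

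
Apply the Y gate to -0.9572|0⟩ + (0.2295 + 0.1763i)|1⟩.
(0.1763 - 0.2295i)|0⟩ - 0.9572i|1⟩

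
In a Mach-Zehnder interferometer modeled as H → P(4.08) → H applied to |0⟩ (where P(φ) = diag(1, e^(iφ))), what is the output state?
(0.2045 - 0.4033i)|0⟩ + (0.7955 + 0.4033i)|1⟩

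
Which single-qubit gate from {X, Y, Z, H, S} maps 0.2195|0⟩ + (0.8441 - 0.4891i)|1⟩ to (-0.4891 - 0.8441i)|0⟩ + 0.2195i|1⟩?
Y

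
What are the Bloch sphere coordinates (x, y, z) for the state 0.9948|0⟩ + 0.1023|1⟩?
(0.2035, 0, 0.9792)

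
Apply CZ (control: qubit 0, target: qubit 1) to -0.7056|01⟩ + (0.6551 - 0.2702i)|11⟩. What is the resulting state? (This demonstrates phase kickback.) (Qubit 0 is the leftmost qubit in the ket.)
-0.7056|01⟩ + (-0.6551 + 0.2702i)|11⟩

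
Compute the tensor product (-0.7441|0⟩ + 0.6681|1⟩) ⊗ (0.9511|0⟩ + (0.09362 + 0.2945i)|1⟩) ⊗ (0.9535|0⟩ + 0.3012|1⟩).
-0.6748|000⟩ - 0.2132|001⟩ + (-0.06642 - 0.2089i)|010⟩ + (-0.02098 - 0.066i)|011⟩ + 0.6059|100⟩ + 0.1914|101⟩ + (0.05964 + 0.1876i)|110⟩ + (0.01884 + 0.05926i)|111⟩

amp(|b₁b₂…⟩) = product of the factor amplitudes for bits b₁, b₂, …; only kets whose every factor amplitude is nonzero survive.
|000⟩: (-0.7441)(0.9511)(0.9535) = -0.6748
|001⟩: (-0.7441)(0.9511)(0.3012) = -0.2132
|010⟩: (-0.7441)(0.09362 + 0.2945i)(0.9535) = (-0.06642 - 0.2089i)
|011⟩: (-0.7441)(0.09362 + 0.2945i)(0.3012) = (-0.02098 - 0.066i)
|100⟩: (0.6681)(0.9511)(0.9535) = 0.6059
|101⟩: (0.6681)(0.9511)(0.3012) = 0.1914
|110⟩: (0.6681)(0.09362 + 0.2945i)(0.9535) = (0.05964 + 0.1876i)
|111⟩: (0.6681)(0.09362 + 0.2945i)(0.3012) = (0.01884 + 0.05926i)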